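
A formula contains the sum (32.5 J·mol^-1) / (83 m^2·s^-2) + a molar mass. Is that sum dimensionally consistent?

Expand each in SI base units:
  (32.5 J·mol^-1) / (83 m^2·s^-2):  [kg·m²·s⁻²·mol⁻¹] / [m²·s⁻²] = kg·mol⁻¹
  a molar mass:  [molar mass] = kg·mol⁻¹
Both are kg·mol⁻¹, so they have the same dimensions and can be added.

Yes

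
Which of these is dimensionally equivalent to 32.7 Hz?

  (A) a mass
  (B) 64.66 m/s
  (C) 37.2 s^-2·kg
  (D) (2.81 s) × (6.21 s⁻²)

(D)

Reference: Hz = s⁻¹.
Each option:
  (A) [mass] = kg
  (B) m·s⁻¹
  (C) kg·s⁻²
  (D) [s] · [s⁻²] = s⁻¹  ← same
Only (D) matches s⁻¹.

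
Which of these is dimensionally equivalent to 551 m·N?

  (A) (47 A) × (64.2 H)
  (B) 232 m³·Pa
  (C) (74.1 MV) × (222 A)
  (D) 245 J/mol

Reference: N·m = kg·m·s⁻²·m = kg·m²·s⁻².
Each option:
  (A) [A] · [kg·m²·s⁻²·A⁻²] = kg·m²·s⁻²·A⁻¹
  (B) Pa·m³ = N·m⁻²·m³ = kg·m²·s⁻²  ← same
  (C) [kg·m²·s⁻³·A⁻¹] · [A] = kg·m²·s⁻³
  (D) J·mol⁻¹ = N·m·mol⁻¹ = kg·m²·s⁻²·mol⁻¹
Only (B) matches kg·m²·s⁻².

(B)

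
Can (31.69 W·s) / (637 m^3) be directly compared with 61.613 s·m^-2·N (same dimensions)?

Expand each in SI base units:
  (31.69 W·s) / (637 m^3):  [kg·m²·s⁻²] / [m³] = kg·m⁻¹·s⁻²
  61.613 s·m^-2·N:  N·s·m⁻² = kg·m·s⁻²·s·m⁻² = kg·m⁻¹·s⁻¹
kg·m⁻¹·s⁻² ≠ kg·m⁻¹·s⁻¹, so they cannot be added.

No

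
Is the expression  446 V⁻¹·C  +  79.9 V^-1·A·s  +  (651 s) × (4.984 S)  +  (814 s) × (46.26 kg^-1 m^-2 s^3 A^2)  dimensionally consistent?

Yes

Work out the base dimensions of each:
  446 V⁻¹·C:  C·V⁻¹ = s·A·(J·C⁻¹)⁻¹ = kg⁻¹·m⁻²·s⁴·A²
  79.9 V^-1·A·s:  A·s·V⁻¹ = A·s·(J·C⁻¹)⁻¹ = kg⁻¹·m⁻²·s⁴·A²
  (651 s) × (4.984 S):  [s] · [kg⁻¹·m⁻²·s³·A²] = kg⁻¹·m⁻²·s⁴·A²
  (814 s) × (46.26 kg^-1 m^-2 s^3 A^2):  [s] · [kg⁻¹·m⁻²·s³·A²] = kg⁻¹·m⁻²·s⁴·A²
Every term reduces to kg⁻¹·m⁻²·s⁴·A².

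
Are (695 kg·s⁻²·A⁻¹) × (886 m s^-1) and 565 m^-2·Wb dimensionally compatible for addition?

No

Dimensions:
  (695 kg·s⁻²·A⁻¹) × (886 m s^-1):  [kg·s⁻²·A⁻¹] · [m·s⁻¹] = kg·m·s⁻³·A⁻¹
  565 m^-2·Wb:  Wb·m⁻² = V·s·m⁻² = kg·s⁻²·A⁻¹
kg·m·s⁻³·A⁻¹ ≠ kg·s⁻²·A⁻¹, so they cannot be added.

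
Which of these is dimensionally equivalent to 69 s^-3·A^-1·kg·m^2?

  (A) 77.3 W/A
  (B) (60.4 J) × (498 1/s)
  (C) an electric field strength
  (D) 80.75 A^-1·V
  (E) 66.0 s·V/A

(A)

Reference: kg·m²·s⁻³·A⁻¹.
Each option:
  (A) W·A⁻¹ = J·s⁻¹·A⁻¹ = kg·m²·s⁻³·A⁻¹  ← same
  (B) [kg·m²·s⁻²] · [s⁻¹] = kg·m²·s⁻³
  (C) [electric field strength] = kg·m·s⁻³·A⁻¹
  (D) V·A⁻¹ = J·C⁻¹·A⁻¹ = kg·m²·s⁻³·A⁻²
  (E) V·s·A⁻¹ = J·C⁻¹·s·A⁻¹ = kg·m²·s⁻²·A⁻²
Only (A) matches kg·m²·s⁻³·A⁻¹.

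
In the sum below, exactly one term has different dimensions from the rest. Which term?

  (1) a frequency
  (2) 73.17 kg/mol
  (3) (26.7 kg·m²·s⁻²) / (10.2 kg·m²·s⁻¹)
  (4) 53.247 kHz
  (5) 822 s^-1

(2)

Dimensions:
  (1) [frequency] = s⁻¹
  (2) kg·mol⁻¹
  (3) [kg·m²·s⁻²] / [kg·m²·s⁻¹] = s⁻¹
  (4) Hz = s⁻¹
  (5) s⁻¹
All reduce to s⁻¹ except (2), which is kg·mol⁻¹.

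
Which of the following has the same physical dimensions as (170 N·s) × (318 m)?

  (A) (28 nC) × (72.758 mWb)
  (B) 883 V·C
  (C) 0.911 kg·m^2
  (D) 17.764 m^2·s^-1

Reference: [kg·m·s⁻¹] · [m] = kg·m²·s⁻¹.
Each option:
  (A) [s·A] · [kg·m²·s⁻²·A⁻¹] = kg·m²·s⁻¹  ← same
  (B) C·V = s·A·J·C⁻¹ = kg·m²·s⁻²
  (C) kg·m²
  (D) m²·s⁻¹
Only (A) matches kg·m²·s⁻¹.

(A)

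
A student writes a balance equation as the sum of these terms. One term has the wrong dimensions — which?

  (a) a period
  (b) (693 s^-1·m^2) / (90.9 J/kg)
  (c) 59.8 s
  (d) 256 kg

(d)

In SI base units:
  (a) [period] = s
  (b) [m²·s⁻¹] / [m²·s⁻²] = s
  (c) s
  (d) kg
All reduce to s except (d), which is kg.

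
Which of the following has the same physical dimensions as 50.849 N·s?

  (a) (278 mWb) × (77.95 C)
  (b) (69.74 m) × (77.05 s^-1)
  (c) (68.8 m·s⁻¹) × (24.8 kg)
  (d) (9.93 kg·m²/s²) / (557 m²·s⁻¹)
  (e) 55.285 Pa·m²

Reference: N·s = kg·m·s⁻²·s = kg·m·s⁻¹.
Each option:
  (a) [kg·m²·s⁻²·A⁻¹] · [s·A] = kg·m²·s⁻¹
  (b) [m] · [s⁻¹] = m·s⁻¹
  (c) [m·s⁻¹] · [kg] = kg·m·s⁻¹  ← same
  (d) [kg·m²·s⁻²] / [m²·s⁻¹] = kg·s⁻¹
  (e) Pa·m² = N·m⁻²·m² = kg·m·s⁻²
Only (c) matches kg·m·s⁻¹.

(c)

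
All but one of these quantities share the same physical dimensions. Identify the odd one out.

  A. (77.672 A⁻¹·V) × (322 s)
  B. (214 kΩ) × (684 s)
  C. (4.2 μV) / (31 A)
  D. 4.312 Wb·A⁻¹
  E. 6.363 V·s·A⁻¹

C.

Work out the base dimensions of each:
  A. [kg·m²·s⁻³·A⁻²] · [s] = kg·m²·s⁻²·A⁻²
  B. [kg·m²·s⁻³·A⁻²] · [s] = kg·m²·s⁻²·A⁻²
  C. [kg·m²·s⁻³·A⁻¹] / [A] = kg·m²·s⁻³·A⁻²
  D. Wb·A⁻¹ = V·s·A⁻¹ = kg·m²·s⁻²·A⁻²
  E. V·s·A⁻¹ = J·C⁻¹·s·A⁻¹ = kg·m²·s⁻²·A⁻²
All reduce to kg·m²·s⁻²·A⁻² except C., which is kg·m²·s⁻³·A⁻².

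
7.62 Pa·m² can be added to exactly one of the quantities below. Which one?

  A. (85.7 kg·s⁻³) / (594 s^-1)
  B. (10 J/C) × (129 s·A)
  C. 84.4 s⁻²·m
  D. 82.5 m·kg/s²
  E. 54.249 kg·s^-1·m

D.

Reference: Pa·m² = N·m⁻²·m² = kg·m·s⁻².
Each option:
  A. [kg·s⁻³] / [s⁻¹] = kg·s⁻²
  B. [kg·m²·s⁻³·A⁻¹] · [s·A] = kg·m²·s⁻²
  C. m·s⁻²
  D. kg·m·s⁻²  ← same
  E. kg·m·s⁻¹
Only D. matches kg·m·s⁻².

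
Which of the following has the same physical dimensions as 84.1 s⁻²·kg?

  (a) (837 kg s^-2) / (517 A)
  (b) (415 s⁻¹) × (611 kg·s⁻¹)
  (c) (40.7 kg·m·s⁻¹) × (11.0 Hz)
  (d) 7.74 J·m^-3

(b)

Reference: kg·s⁻².
Each option:
  (a) [kg·s⁻²] / [A] = kg·s⁻²·A⁻¹
  (b) [s⁻¹] · [kg·s⁻¹] = kg·s⁻²  ← same
  (c) [kg·m·s⁻¹] · [s⁻¹] = kg·m·s⁻²
  (d) J·m⁻³ = N·m·m⁻³ = kg·m⁻¹·s⁻²
Only (b) matches kg·s⁻².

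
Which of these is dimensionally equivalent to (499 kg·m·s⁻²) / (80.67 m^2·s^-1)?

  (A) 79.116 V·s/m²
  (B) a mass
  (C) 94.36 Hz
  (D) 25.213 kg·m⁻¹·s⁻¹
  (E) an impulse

Reference: [kg·m·s⁻²] / [m²·s⁻¹] = kg·m⁻¹·s⁻¹.
Each option:
  (A) V·s·m⁻² = J·C⁻¹·s·m⁻² = kg·s⁻²·A⁻¹
  (B) [mass] = kg
  (C) Hz = s⁻¹
  (D) kg·m⁻¹·s⁻¹  ← same
  (E) [impulse] = kg·m·s⁻¹
Only (D) matches kg·m⁻¹·s⁻¹.

(D)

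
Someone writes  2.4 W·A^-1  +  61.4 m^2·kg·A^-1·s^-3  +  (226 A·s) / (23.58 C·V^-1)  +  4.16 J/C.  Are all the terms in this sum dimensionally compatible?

In SI base units:
  2.4 W·A^-1:  W·A⁻¹ = J·s⁻¹·A⁻¹ = kg·m²·s⁻³·A⁻¹
  61.4 m^2·kg·A^-1·s^-3:  kg·m²·s⁻³·A⁻¹
  (226 A·s) / (23.58 C·V^-1):  [s·A] / [kg⁻¹·m⁻²·s⁴·A²] = kg·m²·s⁻³·A⁻¹
  4.16 J/C:  J·C⁻¹ = N·m·(s·A)⁻¹ = kg·m²·s⁻³·A⁻¹
Every term reduces to kg·m²·s⁻³·A⁻¹.

Yes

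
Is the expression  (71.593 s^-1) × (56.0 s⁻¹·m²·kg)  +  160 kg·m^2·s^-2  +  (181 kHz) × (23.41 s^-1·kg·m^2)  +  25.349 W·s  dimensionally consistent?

Yes

In SI base units:
  (71.593 s^-1) × (56.0 s⁻¹·m²·kg):  [s⁻¹] · [kg·m²·s⁻¹] = kg·m²·s⁻²
  160 kg·m^2·s^-2:  kg·m²·s⁻²
  (181 kHz) × (23.41 s^-1·kg·m^2):  [s⁻¹] · [kg·m²·s⁻¹] = kg·m²·s⁻²
  25.349 W·s:  W·s = J·s⁻¹·s = kg·m²·s⁻²
Every term reduces to kg·m²·s⁻².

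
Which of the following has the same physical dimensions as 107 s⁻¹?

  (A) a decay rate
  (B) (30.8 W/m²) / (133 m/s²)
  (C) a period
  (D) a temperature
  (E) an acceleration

(A)

Reference: s⁻¹.
Each option:
  (A) [decay rate] = s⁻¹  ← same
  (B) [kg·s⁻³] / [m·s⁻²] = kg·m⁻¹·s⁻¹
  (C) [period] = s
  (D) [temperature] = K
  (E) [acceleration] = m·s⁻²
Only (A) matches s⁻¹.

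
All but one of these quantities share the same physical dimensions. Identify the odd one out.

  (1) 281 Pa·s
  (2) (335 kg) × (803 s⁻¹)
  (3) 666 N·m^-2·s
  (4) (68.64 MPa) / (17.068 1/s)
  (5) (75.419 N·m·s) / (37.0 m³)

In SI base units:
  (1) Pa·s = N·m⁻²·s = kg·m⁻¹·s⁻¹
  (2) [kg] · [s⁻¹] = kg·s⁻¹
  (3) N·s·m⁻² = kg·m·s⁻²·s·m⁻² = kg·m⁻¹·s⁻¹
  (4) [kg·m⁻¹·s⁻²] / [s⁻¹] = kg·m⁻¹·s⁻¹
  (5) [kg·m²·s⁻¹] / [m³] = kg·m⁻¹·s⁻¹
All reduce to kg·m⁻¹·s⁻¹ except (2), which is kg·s⁻¹.

(2)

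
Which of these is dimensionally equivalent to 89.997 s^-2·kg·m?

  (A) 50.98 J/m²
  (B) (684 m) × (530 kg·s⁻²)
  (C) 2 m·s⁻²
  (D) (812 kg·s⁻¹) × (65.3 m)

Reference: kg·m·s⁻².
Each option:
  (A) J·m⁻² = N·m·m⁻² = kg·s⁻²
  (B) [m] · [kg·s⁻²] = kg·m·s⁻²  ← same
  (C) m·s⁻²
  (D) [kg·s⁻¹] · [m] = kg·m·s⁻¹
Only (B) matches kg·m·s⁻².

(B)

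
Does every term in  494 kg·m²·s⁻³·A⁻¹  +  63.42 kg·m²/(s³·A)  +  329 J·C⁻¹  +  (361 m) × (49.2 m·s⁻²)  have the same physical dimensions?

No

Expand each in SI base units:
  494 kg·m²·s⁻³·A⁻¹:  kg·m²·s⁻³·A⁻¹
  63.42 kg·m²/(s³·A):  kg·m²·s⁻³·A⁻¹
  329 J·C⁻¹:  J·C⁻¹ = N·m·(s·A)⁻¹ = kg·m²·s⁻³·A⁻¹
  (361 m) × (49.2 m·s⁻²):  [m] · [m·s⁻²] = m²·s⁻²
The terms do not share a single dimension (kg·m²·s⁻³·A⁻¹ vs m²·s⁻²).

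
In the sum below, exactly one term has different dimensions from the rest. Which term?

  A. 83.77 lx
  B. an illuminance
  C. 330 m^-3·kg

C.

Expand each in SI base units:
  A. lx = lm·m⁻² = m⁻²·cd
  B. [illuminance] = m⁻²·cd
  C. kg·m⁻³
All reduce to m⁻²·cd except C., which is kg·m⁻³.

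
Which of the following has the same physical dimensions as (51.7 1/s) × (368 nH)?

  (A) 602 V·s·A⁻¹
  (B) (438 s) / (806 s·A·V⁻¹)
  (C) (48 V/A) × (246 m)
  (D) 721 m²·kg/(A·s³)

Reference: [s⁻¹] · [kg·m²·s⁻²·A⁻²] = kg·m²·s⁻³·A⁻².
Each option:
  (A) V·s·A⁻¹ = J·C⁻¹·s·A⁻¹ = kg·m²·s⁻²·A⁻²
  (B) [s] / [kg⁻¹·m⁻²·s⁴·A²] = kg·m²·s⁻³·A⁻²  ← same
  (C) [kg·m²·s⁻³·A⁻²] · [m] = kg·m³·s⁻³·A⁻²
  (D) kg·m²·s⁻³·A⁻¹
Only (B) matches kg·m²·s⁻³·A⁻².

(B)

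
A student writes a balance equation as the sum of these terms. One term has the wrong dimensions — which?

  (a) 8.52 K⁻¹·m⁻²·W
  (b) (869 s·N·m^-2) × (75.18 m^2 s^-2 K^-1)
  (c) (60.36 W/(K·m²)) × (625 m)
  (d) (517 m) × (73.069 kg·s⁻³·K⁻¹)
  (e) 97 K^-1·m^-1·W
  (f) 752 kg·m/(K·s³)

(a)

Expand each in SI base units:
  (a) W·m⁻²·K⁻¹ = J·s⁻¹·m⁻²·K⁻¹ = kg·s⁻³·K⁻¹
  (b) [kg·m⁻¹·s⁻¹] · [m²·s⁻²·K⁻¹] = kg·m·s⁻³·K⁻¹
  (c) [kg·s⁻³·K⁻¹] · [m] = kg·m·s⁻³·K⁻¹
  (d) [m] · [kg·s⁻³·K⁻¹] = kg·m·s⁻³·K⁻¹
  (e) W·m⁻¹·K⁻¹ = J·s⁻¹·m⁻¹·K⁻¹ = kg·m·s⁻³·K⁻¹
  (f) kg·m·s⁻³·K⁻¹
All reduce to kg·m·s⁻³·K⁻¹ except (a), which is kg·s⁻³·K⁻¹.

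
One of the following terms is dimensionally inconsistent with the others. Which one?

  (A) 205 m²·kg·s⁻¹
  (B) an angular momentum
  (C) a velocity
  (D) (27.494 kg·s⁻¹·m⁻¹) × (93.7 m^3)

In SI base units:
  (A) kg·m²·s⁻¹
  (B) [angular momentum] = kg·m²·s⁻¹
  (C) [velocity] = m·s⁻¹
  (D) [kg·m⁻¹·s⁻¹] · [m³] = kg·m²·s⁻¹
All reduce to kg·m²·s⁻¹ except (C), which is m·s⁻¹.

(C)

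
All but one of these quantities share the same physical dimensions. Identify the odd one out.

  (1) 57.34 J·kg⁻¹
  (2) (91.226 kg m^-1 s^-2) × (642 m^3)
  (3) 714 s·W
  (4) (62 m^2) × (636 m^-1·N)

Work out the base dimensions of each:
  (1) J·kg⁻¹ = N·m·kg⁻¹ = m²·s⁻²
  (2) [kg·m⁻¹·s⁻²] · [m³] = kg·m²·s⁻²
  (3) W·s = J·s⁻¹·s = kg·m²·s⁻²
  (4) [m²] · [kg·s⁻²] = kg·m²·s⁻²
All reduce to kg·m²·s⁻² except (1), which is m²·s⁻².

(1)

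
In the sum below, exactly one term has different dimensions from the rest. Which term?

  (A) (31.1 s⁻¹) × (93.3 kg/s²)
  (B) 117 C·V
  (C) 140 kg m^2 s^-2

(A)

Work out the base dimensions of each:
  (A) [s⁻¹] · [kg·s⁻²] = kg·s⁻³
  (B) C·V = s·A·J·C⁻¹ = kg·m²·s⁻²
  (C) kg·m²·s⁻²
All reduce to kg·m²·s⁻² except (A), which is kg·s⁻³.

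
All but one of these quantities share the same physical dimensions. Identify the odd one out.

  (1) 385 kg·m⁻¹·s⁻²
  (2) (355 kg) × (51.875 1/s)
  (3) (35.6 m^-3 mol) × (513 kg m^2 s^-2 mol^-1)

Reduce each to base SI dimensions:
  (1) kg·m⁻¹·s⁻²
  (2) [kg] · [s⁻¹] = kg·s⁻¹
  (3) [m⁻³·mol] · [kg·m²·s⁻²·mol⁻¹] = kg·m⁻¹·s⁻²
All reduce to kg·m⁻¹·s⁻² except (2), which is kg·s⁻¹.

(2)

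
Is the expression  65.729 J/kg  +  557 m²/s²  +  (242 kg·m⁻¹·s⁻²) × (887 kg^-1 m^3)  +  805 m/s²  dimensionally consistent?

No

Dimensions:
  65.729 J/kg:  J·kg⁻¹ = N·m·kg⁻¹ = m²·s⁻²
  557 m²/s²:  m²·s⁻²
  (242 kg·m⁻¹·s⁻²) × (887 kg^-1 m^3):  [kg·m⁻¹·s⁻²] · [kg⁻¹·m³] = m²·s⁻²
  805 m/s²:  m·s⁻²
The terms do not share a single dimension (m²·s⁻² vs m·s⁻²).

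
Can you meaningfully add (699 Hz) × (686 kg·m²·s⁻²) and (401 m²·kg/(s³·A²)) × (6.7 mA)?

No

Work out the base dimensions of each:
  (699 Hz) × (686 kg·m²·s⁻²):  [s⁻¹] · [kg·m²·s⁻²] = kg·m²·s⁻³
  (401 m²·kg/(s³·A²)) × (6.7 mA):  [kg·m²·s⁻³·A⁻²] · [A] = kg·m²·s⁻³·A⁻¹
kg·m²·s⁻³ ≠ kg·m²·s⁻³·A⁻¹, so they cannot be added.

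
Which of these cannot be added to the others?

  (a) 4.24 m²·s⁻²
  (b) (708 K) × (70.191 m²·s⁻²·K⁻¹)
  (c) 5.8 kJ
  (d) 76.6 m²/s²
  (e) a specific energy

(c)

Work out the base dimensions of each:
  (a) m²·s⁻²
  (b) [K] · [m²·s⁻²·K⁻¹] = m²·s⁻²
  (c) J = N·m = kg·m²·s⁻²
  (d) m²·s⁻²
  (e) [specific energy] = m²·s⁻²
All reduce to m²·s⁻² except (c), which is kg·m²·s⁻².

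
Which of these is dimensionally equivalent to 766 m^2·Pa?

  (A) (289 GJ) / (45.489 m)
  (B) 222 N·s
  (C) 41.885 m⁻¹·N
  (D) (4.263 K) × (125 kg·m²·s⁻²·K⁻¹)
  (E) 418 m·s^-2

(A)

Reference: Pa·m² = N·m⁻²·m² = kg·m·s⁻².
Each option:
  (A) [kg·m²·s⁻²] / [m] = kg·m·s⁻²  ← same
  (B) N·s = kg·m·s⁻²·s = kg·m·s⁻¹
  (C) N·m⁻¹ = kg·m·s⁻²·m⁻¹ = kg·s⁻²
  (D) [K] · [kg·m²·s⁻²·K⁻¹] = kg·m²·s⁻²
  (E) m·s⁻²
Only (A) matches kg·m·s⁻².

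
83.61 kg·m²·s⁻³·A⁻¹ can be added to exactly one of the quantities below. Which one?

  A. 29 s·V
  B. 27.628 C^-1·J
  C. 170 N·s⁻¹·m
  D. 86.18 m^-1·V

B.

Reference: kg·m²·s⁻³·A⁻¹.
Each option:
  A. V·s = J·C⁻¹·s = kg·m²·s⁻²·A⁻¹
  B. J·C⁻¹ = N·m·(s·A)⁻¹ = kg·m²·s⁻³·A⁻¹  ← same
  C. N·m·s⁻¹ = kg·m·s⁻²·m·s⁻¹ = kg·m²·s⁻³
  D. V·m⁻¹ = J·C⁻¹·m⁻¹ = kg·m·s⁻³·A⁻¹
Only B. matches kg·m²·s⁻³·A⁻¹.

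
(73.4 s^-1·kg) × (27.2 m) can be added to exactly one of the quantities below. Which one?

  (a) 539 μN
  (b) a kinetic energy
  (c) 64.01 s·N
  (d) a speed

Reference: [kg·s⁻¹] · [m] = kg·m·s⁻¹.
Each option:
  (a) N = kg·m·s⁻²
  (b) [kinetic energy] = kg·m²·s⁻²
  (c) N·s = kg·m·s⁻²·s = kg·m·s⁻¹  ← same
  (d) [speed] = m·s⁻¹
Only (c) matches kg·m·s⁻¹.

(c)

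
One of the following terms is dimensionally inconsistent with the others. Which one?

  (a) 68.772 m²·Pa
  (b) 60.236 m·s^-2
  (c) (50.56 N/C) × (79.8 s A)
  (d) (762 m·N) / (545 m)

(b)

Expand each in SI base units:
  (a) Pa·m² = N·m⁻²·m² = kg·m·s⁻²
  (b) m·s⁻²
  (c) [kg·m·s⁻³·A⁻¹] · [s·A] = kg·m·s⁻²
  (d) [kg·m²·s⁻²] / [m] = kg·m·s⁻²
All reduce to kg·m·s⁻² except (b), which is m·s⁻².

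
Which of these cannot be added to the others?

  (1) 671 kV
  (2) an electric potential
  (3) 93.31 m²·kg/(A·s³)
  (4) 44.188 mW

Expand each in SI base units:
  (1) V = J·C⁻¹ = kg·m²·s⁻³·A⁻¹
  (2) [electric potential] = kg·m²·s⁻³·A⁻¹
  (3) kg·m²·s⁻³·A⁻¹
  (4) W = J·s⁻¹ = kg·m²·s⁻³
All reduce to kg·m²·s⁻³·A⁻¹ except (4), which is kg·m²·s⁻³.

(4)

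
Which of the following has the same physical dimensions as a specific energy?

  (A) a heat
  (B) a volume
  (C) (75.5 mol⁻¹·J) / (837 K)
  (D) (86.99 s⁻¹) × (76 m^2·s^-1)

(D)

Reference: [specific energy] = m²·s⁻².
Each option:
  (A) [heat] = kg·m²·s⁻²
  (B) [volume] = m³
  (C) [kg·m²·s⁻²·mol⁻¹] / [K] = kg·m²·s⁻²·K⁻¹·mol⁻¹
  (D) [s⁻¹] · [m²·s⁻¹] = m²·s⁻²  ← same
Only (D) matches m²·s⁻².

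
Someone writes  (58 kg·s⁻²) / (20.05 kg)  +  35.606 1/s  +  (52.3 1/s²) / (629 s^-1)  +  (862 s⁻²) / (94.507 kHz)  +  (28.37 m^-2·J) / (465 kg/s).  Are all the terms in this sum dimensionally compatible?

Dimensions:
  (58 kg·s⁻²) / (20.05 kg):  [kg·s⁻²] / [kg] = s⁻²
  35.606 1/s:  s⁻¹
  (52.3 1/s²) / (629 s^-1):  [s⁻²] / [s⁻¹] = s⁻¹
  (862 s⁻²) / (94.507 kHz):  [s⁻²] / [s⁻¹] = s⁻¹
  (28.37 m^-2·J) / (465 kg/s):  [kg·s⁻²] / [kg·s⁻¹] = s⁻¹
The terms do not share a single dimension (s⁻² vs s⁻¹).

No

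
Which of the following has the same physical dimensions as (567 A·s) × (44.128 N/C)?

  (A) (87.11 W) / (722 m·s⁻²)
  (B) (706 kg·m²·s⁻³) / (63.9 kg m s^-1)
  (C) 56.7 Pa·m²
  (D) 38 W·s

(C)

Reference: [s·A] · [kg·m·s⁻³·A⁻¹] = kg·m·s⁻².
Each option:
  (A) [kg·m²·s⁻³] / [m·s⁻²] = kg·m·s⁻¹
  (B) [kg·m²·s⁻³] / [kg·m·s⁻¹] = m·s⁻²
  (C) Pa·m² = N·m⁻²·m² = kg·m·s⁻²  ← same
  (D) W·s = J·s⁻¹·s = kg·m²·s⁻²
Only (C) matches kg·m·s⁻².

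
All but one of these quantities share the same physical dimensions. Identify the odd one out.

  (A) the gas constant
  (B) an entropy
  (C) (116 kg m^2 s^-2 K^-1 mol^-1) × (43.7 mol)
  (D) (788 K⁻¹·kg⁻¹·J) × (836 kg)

Dimensions:
  (A) [gas constant] = kg·m²·s⁻²·K⁻¹·mol⁻¹
  (B) [entropy] = kg·m²·s⁻²·K⁻¹
  (C) [kg·m²·s⁻²·K⁻¹·mol⁻¹] · [mol] = kg·m²·s⁻²·K⁻¹
  (D) [m²·s⁻²·K⁻¹] · [kg] = kg·m²·s⁻²·K⁻¹
All reduce to kg·m²·s⁻²·K⁻¹ except (A), which is kg·m²·s⁻²·K⁻¹·mol⁻¹.

(A)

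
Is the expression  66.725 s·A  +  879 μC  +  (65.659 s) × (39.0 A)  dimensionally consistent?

Yes

Reduce each to base SI dimensions:
  66.725 s·A:  s·A
  879 μC:  C = s·A
  (65.659 s) × (39.0 A):  [s] · [A] = s·A
Every term reduces to s·A.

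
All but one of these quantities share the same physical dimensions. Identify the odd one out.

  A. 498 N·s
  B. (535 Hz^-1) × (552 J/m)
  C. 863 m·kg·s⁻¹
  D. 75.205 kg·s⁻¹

Reduce each to base SI dimensions:
  A. N·s = kg·m·s⁻²·s = kg·m·s⁻¹
  B. [s] · [kg·m·s⁻²] = kg·m·s⁻¹
  C. kg·m·s⁻¹
  D. kg·s⁻¹
All reduce to kg·m·s⁻¹ except D., which is kg·s⁻¹.

D.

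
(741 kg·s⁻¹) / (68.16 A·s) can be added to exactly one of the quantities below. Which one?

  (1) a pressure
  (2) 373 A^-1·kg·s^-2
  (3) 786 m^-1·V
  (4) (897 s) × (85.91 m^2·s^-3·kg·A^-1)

Reference: [kg·s⁻¹] / [s·A] = kg·s⁻²·A⁻¹.
Each option:
  (1) [pressure] = kg·m⁻¹·s⁻²
  (2) kg·s⁻²·A⁻¹  ← same
  (3) V·m⁻¹ = J·C⁻¹·m⁻¹ = kg·m·s⁻³·A⁻¹
  (4) [s] · [kg·m²·s⁻³·A⁻¹] = kg·m²·s⁻²·A⁻¹
Only (2) matches kg·s⁻²·A⁻¹.

(2)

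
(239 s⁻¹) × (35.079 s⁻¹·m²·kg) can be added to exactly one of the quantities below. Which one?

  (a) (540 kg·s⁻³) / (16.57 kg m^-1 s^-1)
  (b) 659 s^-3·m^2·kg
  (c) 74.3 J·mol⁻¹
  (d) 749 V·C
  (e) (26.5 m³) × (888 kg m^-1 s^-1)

(d)

Reference: [s⁻¹] · [kg·m²·s⁻¹] = kg·m²·s⁻².
Each option:
  (a) [kg·s⁻³] / [kg·m⁻¹·s⁻¹] = m·s⁻²
  (b) kg·m²·s⁻³
  (c) J·mol⁻¹ = N·m·mol⁻¹ = kg·m²·s⁻²·mol⁻¹
  (d) C·V = s·A·J·C⁻¹ = kg·m²·s⁻²  ← same
  (e) [m³] · [kg·m⁻¹·s⁻¹] = kg·m²·s⁻¹
Only (d) matches kg·m²·s⁻².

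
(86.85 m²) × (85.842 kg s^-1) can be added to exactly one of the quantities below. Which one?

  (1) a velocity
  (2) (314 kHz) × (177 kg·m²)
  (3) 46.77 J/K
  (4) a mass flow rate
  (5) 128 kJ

Reference: [m²] · [kg·s⁻¹] = kg·m²·s⁻¹.
Each option:
  (1) [velocity] = m·s⁻¹
  (2) [s⁻¹] · [kg·m²] = kg·m²·s⁻¹  ← same
  (3) J·K⁻¹ = N·m·K⁻¹ = kg·m²·s⁻²·K⁻¹
  (4) [mass flow rate] = kg·s⁻¹
  (5) J = N·m = kg·m²·s⁻²
Only (2) matches kg·m²·s⁻¹.

(2)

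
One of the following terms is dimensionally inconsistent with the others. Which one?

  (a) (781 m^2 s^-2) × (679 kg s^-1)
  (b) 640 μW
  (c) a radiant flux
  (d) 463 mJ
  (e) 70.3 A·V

(d)

Work out the base dimensions of each:
  (a) [m²·s⁻²] · [kg·s⁻¹] = kg·m²·s⁻³
  (b) W = J·s⁻¹ = kg·m²·s⁻³
  (c) [radiant flux] = kg·m²·s⁻³
  (d) J = N·m = kg·m²·s⁻²
  (e) V·A = J·C⁻¹·A = kg·m²·s⁻³
All reduce to kg·m²·s⁻³ except (d), which is kg·m²·s⁻².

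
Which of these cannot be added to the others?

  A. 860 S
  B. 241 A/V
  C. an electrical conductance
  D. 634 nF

Expand each in SI base units:
  A. S = Ω⁻¹ = kg⁻¹·m⁻²·s³·A²
  B. A·V⁻¹ = A·(J·C⁻¹)⁻¹ = kg⁻¹·m⁻²·s³·A²
  C. [electrical conductance] = kg⁻¹·m⁻²·s³·A²
  D. F = C·V⁻¹ = kg⁻¹·m⁻²·s⁴·A²
All reduce to kg⁻¹·m⁻²·s³·A² except D., which is kg⁻¹·m⁻²·s⁴·A².

D.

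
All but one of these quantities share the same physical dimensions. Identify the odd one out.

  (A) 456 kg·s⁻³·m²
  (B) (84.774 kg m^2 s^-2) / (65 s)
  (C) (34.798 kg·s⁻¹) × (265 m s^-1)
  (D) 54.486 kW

(C)

In SI base units:
  (A) kg·m²·s⁻³
  (B) [kg·m²·s⁻²] / [s] = kg·m²·s⁻³
  (C) [kg·s⁻¹] · [m·s⁻¹] = kg·m·s⁻²
  (D) W = J·s⁻¹ = kg·m²·s⁻³
All reduce to kg·m²·s⁻³ except (C), which is kg·m·s⁻².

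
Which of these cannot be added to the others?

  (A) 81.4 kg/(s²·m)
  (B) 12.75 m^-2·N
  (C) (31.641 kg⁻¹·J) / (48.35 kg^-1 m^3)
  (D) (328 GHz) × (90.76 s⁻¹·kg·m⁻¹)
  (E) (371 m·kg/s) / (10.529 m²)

Reduce each to base SI dimensions:
  (A) kg·m⁻¹·s⁻²
  (B) N·m⁻² = kg·m·s⁻²·m⁻² = kg·m⁻¹·s⁻²
  (C) [m²·s⁻²] / [kg⁻¹·m³] = kg·m⁻¹·s⁻²
  (D) [s⁻¹] · [kg·m⁻¹·s⁻¹] = kg·m⁻¹·s⁻²
  (E) [kg·m·s⁻¹] / [m²] = kg·m⁻¹·s⁻¹
All reduce to kg·m⁻¹·s⁻² except (E), which is kg·m⁻¹·s⁻¹.

(E)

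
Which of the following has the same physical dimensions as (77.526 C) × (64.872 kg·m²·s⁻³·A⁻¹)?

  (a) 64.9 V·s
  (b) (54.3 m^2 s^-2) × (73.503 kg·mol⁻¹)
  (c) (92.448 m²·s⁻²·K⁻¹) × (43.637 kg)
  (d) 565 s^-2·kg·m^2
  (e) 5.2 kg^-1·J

(d)

Reference: [s·A] · [kg·m²·s⁻³·A⁻¹] = kg·m²·s⁻².
Each option:
  (a) V·s = J·C⁻¹·s = kg·m²·s⁻²·A⁻¹
  (b) [m²·s⁻²] · [kg·mol⁻¹] = kg·m²·s⁻²·mol⁻¹
  (c) [m²·s⁻²·K⁻¹] · [kg] = kg·m²·s⁻²·K⁻¹
  (d) kg·m²·s⁻²  ← same
  (e) J·kg⁻¹ = N·m·kg⁻¹ = m²·s⁻²
Only (d) matches kg·m²·s⁻².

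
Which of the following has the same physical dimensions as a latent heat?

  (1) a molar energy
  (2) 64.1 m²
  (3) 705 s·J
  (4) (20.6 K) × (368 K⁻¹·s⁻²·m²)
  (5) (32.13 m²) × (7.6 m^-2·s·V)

(4)

Reference: [latent heat] = m²·s⁻².
Each option:
  (1) [molar energy] = kg·m²·s⁻²·mol⁻¹
  (2) m²
  (3) J·s = N·m·s = kg·m²·s⁻¹
  (4) [K] · [m²·s⁻²·K⁻¹] = m²·s⁻²  ← same
  (5) [m²] · [kg·s⁻²·A⁻¹] = kg·m²·s⁻²·A⁻¹
Only (4) matches m²·s⁻².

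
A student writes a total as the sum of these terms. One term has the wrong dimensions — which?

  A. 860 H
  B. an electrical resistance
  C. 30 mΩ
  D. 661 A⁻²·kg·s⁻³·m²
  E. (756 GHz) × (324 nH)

Dimensions:
  A. H = V·s·A⁻¹ = kg·m²·s⁻²·A⁻²
  B. [electrical resistance] = kg·m²·s⁻³·A⁻²
  C. Ω = V·A⁻¹ = kg·m²·s⁻³·A⁻²
  D. kg·m²·s⁻³·A⁻²
  E. [s⁻¹] · [kg·m²·s⁻²·A⁻²] = kg·m²·s⁻³·A⁻²
All reduce to kg·m²·s⁻³·A⁻² except A., which is kg·m²·s⁻²·A⁻².

A.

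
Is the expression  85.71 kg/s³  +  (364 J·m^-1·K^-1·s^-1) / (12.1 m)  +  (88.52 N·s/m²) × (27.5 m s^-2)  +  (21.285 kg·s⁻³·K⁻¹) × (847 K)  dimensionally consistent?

No

In SI base units:
  85.71 kg/s³:  kg·s⁻³
  (364 J·m^-1·K^-1·s^-1) / (12.1 m):  [kg·m·s⁻³·K⁻¹] / [m] = kg·s⁻³·K⁻¹
  (88.52 N·s/m²) × (27.5 m s^-2):  [kg·m⁻¹·s⁻¹] · [m·s⁻²] = kg·s⁻³
  (21.285 kg·s⁻³·K⁻¹) × (847 K):  [kg·s⁻³·K⁻¹] · [K] = kg·s⁻³
The terms do not share a single dimension (kg·s⁻³ vs kg·s⁻³·K⁻¹).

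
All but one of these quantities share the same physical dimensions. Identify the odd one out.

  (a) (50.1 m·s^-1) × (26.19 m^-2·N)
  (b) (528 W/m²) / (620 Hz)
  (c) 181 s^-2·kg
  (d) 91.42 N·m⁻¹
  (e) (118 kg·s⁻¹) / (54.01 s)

(a)

Reduce each to base SI dimensions:
  (a) [m·s⁻¹] · [kg·m⁻¹·s⁻²] = kg·s⁻³
  (b) [kg·s⁻³] / [s⁻¹] = kg·s⁻²
  (c) kg·s⁻²
  (d) N·m⁻¹ = kg·m·s⁻²·m⁻¹ = kg·s⁻²
  (e) [kg·s⁻¹] / [s] = kg·s⁻²
All reduce to kg·s⁻² except (a), which is kg·s⁻³.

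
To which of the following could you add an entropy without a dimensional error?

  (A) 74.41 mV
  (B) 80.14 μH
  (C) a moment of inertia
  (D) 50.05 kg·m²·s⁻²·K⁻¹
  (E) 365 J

Reference: [entropy] = kg·m²·s⁻²·K⁻¹.
Each option:
  (A) V = J·C⁻¹ = kg·m²·s⁻³·A⁻¹
  (B) H = V·s·A⁻¹ = kg·m²·s⁻²·A⁻²
  (C) [moment of inertia] = kg·m²
  (D) kg·m²·s⁻²·K⁻¹  ← same
  (E) J = N·m = kg·m²·s⁻²
Only (D) matches kg·m²·s⁻²·K⁻¹.

(D)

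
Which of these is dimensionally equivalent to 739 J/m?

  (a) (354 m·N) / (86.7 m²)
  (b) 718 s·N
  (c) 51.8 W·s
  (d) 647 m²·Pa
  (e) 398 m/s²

(d)

Reference: J·m⁻¹ = N·m·m⁻¹ = kg·m·s⁻².
Each option:
  (a) [kg·m²·s⁻²] / [m²] = kg·s⁻²
  (b) N·s = kg·m·s⁻²·s = kg·m·s⁻¹
  (c) W·s = J·s⁻¹·s = kg·m²·s⁻²
  (d) Pa·m² = N·m⁻²·m² = kg·m·s⁻²  ← same
  (e) m·s⁻²
Only (d) matches kg·m·s⁻².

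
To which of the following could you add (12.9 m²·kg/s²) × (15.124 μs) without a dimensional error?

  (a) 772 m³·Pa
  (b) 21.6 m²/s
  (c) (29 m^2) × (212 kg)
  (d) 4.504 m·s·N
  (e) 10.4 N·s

(d)

Reference: [kg·m²·s⁻²] · [s] = kg·m²·s⁻¹.
Each option:
  (a) Pa·m³ = N·m⁻²·m³ = kg·m²·s⁻²
  (b) m²·s⁻¹
  (c) [m²] · [kg] = kg·m²
  (d) N·m·s = kg·m·s⁻²·m·s = kg·m²·s⁻¹  ← same
  (e) N·s = kg·m·s⁻²·s = kg·m·s⁻¹
Only (d) matches kg·m²·s⁻¹.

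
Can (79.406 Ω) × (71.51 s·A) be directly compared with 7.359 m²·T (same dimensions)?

Yes

In SI base units:
  (79.406 Ω) × (71.51 s·A):  [kg·m²·s⁻³·A⁻²] · [s·A] = kg·m²·s⁻²·A⁻¹
  7.359 m²·T:  T·m² = Wb·m⁻²·m² = kg·m²·s⁻²·A⁻¹
Both are kg·m²·s⁻²·A⁻¹, so they have the same dimensions and can be added.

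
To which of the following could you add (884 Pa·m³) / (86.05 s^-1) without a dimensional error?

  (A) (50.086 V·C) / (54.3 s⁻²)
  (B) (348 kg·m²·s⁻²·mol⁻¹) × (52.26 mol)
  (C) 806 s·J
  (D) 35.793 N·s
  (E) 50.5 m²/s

Reference: [kg·m²·s⁻²] / [s⁻¹] = kg·m²·s⁻¹.
Each option:
  (A) [kg·m²·s⁻²] / [s⁻²] = kg·m²
  (B) [kg·m²·s⁻²·mol⁻¹] · [mol] = kg·m²·s⁻²
  (C) J·s = N·m·s = kg·m²·s⁻¹  ← same
  (D) N·s = kg·m·s⁻²·s = kg·m·s⁻¹
  (E) m²·s⁻¹
Only (C) matches kg·m²·s⁻¹.

(C)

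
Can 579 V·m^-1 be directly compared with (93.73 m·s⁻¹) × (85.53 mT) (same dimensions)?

In SI base units:
  579 V·m^-1:  V·m⁻¹ = J·C⁻¹·m⁻¹ = kg·m·s⁻³·A⁻¹
  (93.73 m·s⁻¹) × (85.53 mT):  [m·s⁻¹] · [kg·s⁻²·A⁻¹] = kg·m·s⁻³·A⁻¹
Both are kg·m·s⁻³·A⁻¹, so they have the same dimensions and can be added.

Yes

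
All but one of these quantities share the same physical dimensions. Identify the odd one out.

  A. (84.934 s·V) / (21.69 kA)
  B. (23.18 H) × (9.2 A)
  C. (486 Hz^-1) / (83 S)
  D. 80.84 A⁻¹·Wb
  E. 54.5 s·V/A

B.

Expand each in SI base units:
  A. [kg·m²·s⁻²·A⁻¹] / [A] = kg·m²·s⁻²·A⁻²
  B. [kg·m²·s⁻²·A⁻²] · [A] = kg·m²·s⁻²·A⁻¹
  C. [s] / [kg⁻¹·m⁻²·s³·A²] = kg·m²·s⁻²·A⁻²
  D. Wb·A⁻¹ = V·s·A⁻¹ = kg·m²·s⁻²·A⁻²
  E. V·s·A⁻¹ = J·C⁻¹·s·A⁻¹ = kg·m²·s⁻²·A⁻²
All reduce to kg·m²·s⁻²·A⁻² except B., which is kg·m²·s⁻²·A⁻¹.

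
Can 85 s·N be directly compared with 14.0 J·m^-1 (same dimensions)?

No

In SI base units:
  85 s·N:  N·s = kg·m·s⁻²·s = kg·m·s⁻¹
  14.0 J·m^-1:  J·m⁻¹ = N·m·m⁻¹ = kg·m·s⁻²
kg·m·s⁻¹ ≠ kg·m·s⁻², so they cannot be added.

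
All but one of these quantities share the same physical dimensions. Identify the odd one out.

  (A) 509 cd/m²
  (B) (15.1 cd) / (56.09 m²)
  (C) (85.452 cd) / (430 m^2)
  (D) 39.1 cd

Work out the base dimensions of each:
  (A) cd·m⁻² = m⁻²·cd
  (B) [cd] / [m²] = m⁻²·cd
  (C) [cd] / [m²] = m⁻²·cd
  (D) cd
All reduce to m⁻²·cd except (D), which is cd.

(D)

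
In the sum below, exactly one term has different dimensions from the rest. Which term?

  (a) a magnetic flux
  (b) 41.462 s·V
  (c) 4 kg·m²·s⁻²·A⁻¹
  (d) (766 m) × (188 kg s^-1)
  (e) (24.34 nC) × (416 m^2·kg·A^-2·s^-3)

Dimensions:
  (a) [magnetic flux] = kg·m²·s⁻²·A⁻¹
  (b) V·s = J·C⁻¹·s = kg·m²·s⁻²·A⁻¹
  (c) kg·m²·s⁻²·A⁻¹
  (d) [m] · [kg·s⁻¹] = kg·m·s⁻¹
  (e) [s·A] · [kg·m²·s⁻³·A⁻²] = kg·m²·s⁻²·A⁻¹
All reduce to kg·m²·s⁻²·A⁻¹ except (d), which is kg·m·s⁻¹.

(d)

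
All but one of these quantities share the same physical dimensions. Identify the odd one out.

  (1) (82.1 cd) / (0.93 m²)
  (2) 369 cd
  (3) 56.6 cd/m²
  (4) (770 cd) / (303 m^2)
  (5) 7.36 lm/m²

(2)

In SI base units:
  (1) [cd] / [m²] = m⁻²·cd
  (2) cd
  (3) cd·m⁻² = m⁻²·cd
  (4) [cd] / [m²] = m⁻²·cd
  (5) lm·m⁻² = cd·m⁻² = m⁻²·cd
All reduce to m⁻²·cd except (2), which is cd.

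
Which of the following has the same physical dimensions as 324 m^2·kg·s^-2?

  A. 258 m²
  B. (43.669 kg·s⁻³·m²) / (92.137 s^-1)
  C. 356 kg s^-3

Reference: kg·m²·s⁻².
Each option:
  A. m²
  B. [kg·m²·s⁻³] / [s⁻¹] = kg·m²·s⁻²  ← same
  C. kg·s⁻³
Only B. matches kg·m²·s⁻².

B.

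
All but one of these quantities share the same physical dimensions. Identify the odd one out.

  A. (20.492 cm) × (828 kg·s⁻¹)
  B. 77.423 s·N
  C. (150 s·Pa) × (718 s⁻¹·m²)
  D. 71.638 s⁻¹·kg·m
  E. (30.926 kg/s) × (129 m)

Dimensions:
  A. [m] · [kg·s⁻¹] = kg·m·s⁻¹
  B. N·s = kg·m·s⁻²·s = kg·m·s⁻¹
  C. [kg·m⁻¹·s⁻¹] · [m²·s⁻¹] = kg·m·s⁻²
  D. kg·m·s⁻¹
  E. [kg·s⁻¹] · [m] = kg·m·s⁻¹
All reduce to kg·m·s⁻¹ except C., which is kg·m·s⁻².

C.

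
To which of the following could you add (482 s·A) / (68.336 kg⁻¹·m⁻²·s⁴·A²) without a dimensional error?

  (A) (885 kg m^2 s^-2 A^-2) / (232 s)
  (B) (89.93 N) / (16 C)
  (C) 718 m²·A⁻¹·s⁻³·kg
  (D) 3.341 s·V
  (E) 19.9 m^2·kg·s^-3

Reference: [s·A] / [kg⁻¹·m⁻²·s⁴·A²] = kg·m²·s⁻³·A⁻¹.
Each option:
  (A) [kg·m²·s⁻²·A⁻²] / [s] = kg·m²·s⁻³·A⁻²
  (B) [kg·m·s⁻²] / [s·A] = kg·m·s⁻³·A⁻¹
  (C) kg·m²·s⁻³·A⁻¹  ← same
  (D) V·s = J·C⁻¹·s = kg·m²·s⁻²·A⁻¹
  (E) kg·m²·s⁻³
Only (C) matches kg·m²·s⁻³·A⁻¹.

(C)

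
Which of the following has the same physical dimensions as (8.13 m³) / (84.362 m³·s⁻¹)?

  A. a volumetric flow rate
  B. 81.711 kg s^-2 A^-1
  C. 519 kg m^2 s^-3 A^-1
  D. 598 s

D.

Reference: [m³] / [m³·s⁻¹] = s.
Each option:
  A. [volumetric flow rate] = m³·s⁻¹
  B. kg·s⁻²·A⁻¹
  C. kg·m²·s⁻³·A⁻¹
  D. s  ← same
Only D. matches s.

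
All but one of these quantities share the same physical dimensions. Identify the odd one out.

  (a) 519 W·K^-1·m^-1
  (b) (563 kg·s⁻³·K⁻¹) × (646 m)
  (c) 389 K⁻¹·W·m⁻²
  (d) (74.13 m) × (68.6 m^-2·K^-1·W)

(c)

Expand each in SI base units:
  (a) W·m⁻¹·K⁻¹ = J·s⁻¹·m⁻¹·K⁻¹ = kg·m·s⁻³·K⁻¹
  (b) [kg·s⁻³·K⁻¹] · [m] = kg·m·s⁻³·K⁻¹
  (c) W·m⁻²·K⁻¹ = J·s⁻¹·m⁻²·K⁻¹ = kg·s⁻³·K⁻¹
  (d) [m] · [kg·s⁻³·K⁻¹] = kg·m·s⁻³·K⁻¹
All reduce to kg·m·s⁻³·K⁻¹ except (c), which is kg·s⁻³·K⁻¹.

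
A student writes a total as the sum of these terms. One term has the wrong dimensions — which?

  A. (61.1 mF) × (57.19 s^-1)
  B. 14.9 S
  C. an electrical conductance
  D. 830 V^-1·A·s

Expand each in SI base units:
  A. [kg⁻¹·m⁻²·s⁴·A²] · [s⁻¹] = kg⁻¹·m⁻²·s³·A²
  B. S = Ω⁻¹ = kg⁻¹·m⁻²·s³·A²
  C. [electrical conductance] = kg⁻¹·m⁻²·s³·A²
  D. A·s·V⁻¹ = A·s·(J·C⁻¹)⁻¹ = kg⁻¹·m⁻²·s⁴·A²
All reduce to kg⁻¹·m⁻²·s³·A² except D., which is kg⁻¹·m⁻²·s⁴·A².

D.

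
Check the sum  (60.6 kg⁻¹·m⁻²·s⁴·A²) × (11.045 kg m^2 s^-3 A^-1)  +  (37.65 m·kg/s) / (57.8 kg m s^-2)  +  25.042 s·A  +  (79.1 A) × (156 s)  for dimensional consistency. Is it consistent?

In SI base units:
  (60.6 kg⁻¹·m⁻²·s⁴·A²) × (11.045 kg m^2 s^-3 A^-1):  [kg⁻¹·m⁻²·s⁴·A²] · [kg·m²·s⁻³·A⁻¹] = s·A
  (37.65 m·kg/s) / (57.8 kg m s^-2):  [kg·m·s⁻¹] / [kg·m·s⁻²] = s
  25.042 s·A:  A·s = s·A
  (79.1 A) × (156 s):  [A] · [s] = s·A
The terms do not share a single dimension (s vs s·A).

No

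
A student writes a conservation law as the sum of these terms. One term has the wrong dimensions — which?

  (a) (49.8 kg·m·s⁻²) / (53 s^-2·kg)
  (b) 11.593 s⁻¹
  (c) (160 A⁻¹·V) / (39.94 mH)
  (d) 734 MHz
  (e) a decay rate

(a)

In SI base units:
  (a) [kg·m·s⁻²] / [kg·s⁻²] = m
  (b) s⁻¹
  (c) [kg·m²·s⁻³·A⁻²] / [kg·m²·s⁻²·A⁻²] = s⁻¹
  (d) Hz = s⁻¹
  (e) [decay rate] = s⁻¹
All reduce to s⁻¹ except (a), which is m.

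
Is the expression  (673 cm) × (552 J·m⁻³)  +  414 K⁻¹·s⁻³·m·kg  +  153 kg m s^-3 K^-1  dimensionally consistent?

No

Expand each in SI base units:
  (673 cm) × (552 J·m⁻³):  [m] · [kg·m⁻¹·s⁻²] = kg·s⁻²
  414 K⁻¹·s⁻³·m·kg:  kg·m·s⁻³·K⁻¹
  153 kg m s^-3 K^-1:  kg·m·s⁻³·K⁻¹
The terms do not share a single dimension (kg·m·s⁻³·K⁻¹ vs kg·s⁻²).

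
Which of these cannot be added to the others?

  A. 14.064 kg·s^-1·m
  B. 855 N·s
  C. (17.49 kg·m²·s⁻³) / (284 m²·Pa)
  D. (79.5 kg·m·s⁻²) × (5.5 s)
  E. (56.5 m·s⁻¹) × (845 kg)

C.

Dimensions:
  A. kg·m·s⁻¹
  B. N·s = kg·m·s⁻²·s = kg·m·s⁻¹
  C. [kg·m²·s⁻³] / [kg·m·s⁻²] = m·s⁻¹
  D. [kg·m·s⁻²] · [s] = kg·m·s⁻¹
  E. [m·s⁻¹] · [kg] = kg·m·s⁻¹
All reduce to kg·m·s⁻¹ except C., which is m·s⁻¹.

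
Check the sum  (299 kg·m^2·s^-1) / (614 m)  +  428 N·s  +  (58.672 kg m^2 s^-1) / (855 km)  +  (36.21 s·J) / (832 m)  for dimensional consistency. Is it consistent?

Work out the base dimensions of each:
  (299 kg·m^2·s^-1) / (614 m):  [kg·m²·s⁻¹] / [m] = kg·m·s⁻¹
  428 N·s:  N·s = kg·m·s⁻²·s = kg·m·s⁻¹
  (58.672 kg m^2 s^-1) / (855 km):  [kg·m²·s⁻¹] / [m] = kg·m·s⁻¹
  (36.21 s·J) / (832 m):  [kg·m²·s⁻¹] / [m] = kg·m·s⁻¹
Every term reduces to kg·m·s⁻¹.

Yes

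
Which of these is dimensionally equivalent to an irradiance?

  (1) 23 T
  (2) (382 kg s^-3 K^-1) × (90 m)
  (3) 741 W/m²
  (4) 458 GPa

Reference: [irradiance] = kg·s⁻³.
Each option:
  (1) T = Wb·m⁻² = kg·s⁻²·A⁻¹
  (2) [kg·s⁻³·K⁻¹] · [m] = kg·m·s⁻³·K⁻¹
  (3) W·m⁻² = J·s⁻¹·m⁻² = kg·s⁻³  ← same
  (4) Pa = N·m⁻² = kg·m⁻¹·s⁻²
Only (3) matches kg·s⁻³.

(3)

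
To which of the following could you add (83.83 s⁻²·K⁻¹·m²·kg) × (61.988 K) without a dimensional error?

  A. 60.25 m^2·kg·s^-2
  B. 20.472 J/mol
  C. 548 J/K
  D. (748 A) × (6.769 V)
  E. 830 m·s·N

Reference: [kg·m²·s⁻²·K⁻¹] · [K] = kg·m²·s⁻².
Each option:
  A. kg·m²·s⁻²  ← same
  B. J·mol⁻¹ = N·m·mol⁻¹ = kg·m²·s⁻²·mol⁻¹
  C. J·K⁻¹ = N·m·K⁻¹ = kg·m²·s⁻²·K⁻¹
  D. [A] · [kg·m²·s⁻³·A⁻¹] = kg·m²·s⁻³
  E. N·m·s = kg·m·s⁻²·m·s = kg·m²·s⁻¹
Only A. matches kg·m²·s⁻².

A.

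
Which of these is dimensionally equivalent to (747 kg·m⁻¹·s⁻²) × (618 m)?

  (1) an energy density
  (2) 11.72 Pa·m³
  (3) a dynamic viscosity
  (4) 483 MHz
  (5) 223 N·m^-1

(5)

Reference: [kg·m⁻¹·s⁻²] · [m] = kg·s⁻².
Each option:
  (1) [energy density] = kg·m⁻¹·s⁻²
  (2) Pa·m³ = N·m⁻²·m³ = kg·m²·s⁻²
  (3) [dynamic viscosity] = kg·m⁻¹·s⁻¹
  (4) Hz = s⁻¹
  (5) N·m⁻¹ = kg·m·s⁻²·m⁻¹ = kg·s⁻²  ← same
Only (5) matches kg·s⁻².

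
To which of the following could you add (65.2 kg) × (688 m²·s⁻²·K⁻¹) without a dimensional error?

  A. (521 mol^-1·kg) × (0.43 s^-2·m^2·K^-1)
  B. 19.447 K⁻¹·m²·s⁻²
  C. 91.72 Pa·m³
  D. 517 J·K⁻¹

Reference: [kg] · [m²·s⁻²·K⁻¹] = kg·m²·s⁻²·K⁻¹.
Each option:
  A. [kg·mol⁻¹] · [m²·s⁻²·K⁻¹] = kg·m²·s⁻²·K⁻¹·mol⁻¹
  B. m²·s⁻²·K⁻¹
  C. Pa·m³ = N·m⁻²·m³ = kg·m²·s⁻²
  D. J·K⁻¹ = N·m·K⁻¹ = kg·m²·s⁻²·K⁻¹  ← same
Only D. matches kg·m²·s⁻²·K⁻¹.

D.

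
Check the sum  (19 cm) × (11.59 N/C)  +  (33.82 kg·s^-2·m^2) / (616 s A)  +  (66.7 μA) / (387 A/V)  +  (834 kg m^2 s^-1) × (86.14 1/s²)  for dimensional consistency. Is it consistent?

Expand each in SI base units:
  (19 cm) × (11.59 N/C):  [m] · [kg·m·s⁻³·A⁻¹] = kg·m²·s⁻³·A⁻¹
  (33.82 kg·s^-2·m^2) / (616 s A):  [kg·m²·s⁻²] / [s·A] = kg·m²·s⁻³·A⁻¹
  (66.7 μA) / (387 A/V):  [A] / [kg⁻¹·m⁻²·s³·A²] = kg·m²·s⁻³·A⁻¹
  (834 kg m^2 s^-1) × (86.14 1/s²):  [kg·m²·s⁻¹] · [s⁻²] = kg·m²·s⁻³
The terms do not share a single dimension (kg·m²·s⁻³ vs kg·m²·s⁻³·A⁻¹).

No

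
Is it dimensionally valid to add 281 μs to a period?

Yes

Dimensions:
  281 μs:  s
  a period:  [period] = s
Both are s, so they have the same dimensions and can be added.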